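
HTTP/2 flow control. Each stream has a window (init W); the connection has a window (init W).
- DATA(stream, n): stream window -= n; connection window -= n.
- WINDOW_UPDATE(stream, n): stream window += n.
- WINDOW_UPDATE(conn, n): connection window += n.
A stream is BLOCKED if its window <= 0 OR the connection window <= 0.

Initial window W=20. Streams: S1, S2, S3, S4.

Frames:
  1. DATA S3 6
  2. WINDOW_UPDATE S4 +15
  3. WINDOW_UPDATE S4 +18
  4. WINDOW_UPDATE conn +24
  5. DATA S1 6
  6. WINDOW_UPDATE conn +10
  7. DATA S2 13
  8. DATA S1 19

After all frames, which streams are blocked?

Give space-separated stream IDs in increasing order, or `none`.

Op 1: conn=14 S1=20 S2=20 S3=14 S4=20 blocked=[]
Op 2: conn=14 S1=20 S2=20 S3=14 S4=35 blocked=[]
Op 3: conn=14 S1=20 S2=20 S3=14 S4=53 blocked=[]
Op 4: conn=38 S1=20 S2=20 S3=14 S4=53 blocked=[]
Op 5: conn=32 S1=14 S2=20 S3=14 S4=53 blocked=[]
Op 6: conn=42 S1=14 S2=20 S3=14 S4=53 blocked=[]
Op 7: conn=29 S1=14 S2=7 S3=14 S4=53 blocked=[]
Op 8: conn=10 S1=-5 S2=7 S3=14 S4=53 blocked=[1]

Answer: S1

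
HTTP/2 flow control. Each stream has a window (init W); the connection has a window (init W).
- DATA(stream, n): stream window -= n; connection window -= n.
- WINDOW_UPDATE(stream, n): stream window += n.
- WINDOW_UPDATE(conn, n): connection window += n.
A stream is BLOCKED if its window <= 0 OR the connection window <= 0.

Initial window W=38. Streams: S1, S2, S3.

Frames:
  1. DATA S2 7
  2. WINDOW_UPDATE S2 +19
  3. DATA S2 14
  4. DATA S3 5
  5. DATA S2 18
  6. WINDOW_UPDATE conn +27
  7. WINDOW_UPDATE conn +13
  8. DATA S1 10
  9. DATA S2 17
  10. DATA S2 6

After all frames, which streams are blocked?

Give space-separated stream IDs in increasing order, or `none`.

Op 1: conn=31 S1=38 S2=31 S3=38 blocked=[]
Op 2: conn=31 S1=38 S2=50 S3=38 blocked=[]
Op 3: conn=17 S1=38 S2=36 S3=38 blocked=[]
Op 4: conn=12 S1=38 S2=36 S3=33 blocked=[]
Op 5: conn=-6 S1=38 S2=18 S3=33 blocked=[1, 2, 3]
Op 6: conn=21 S1=38 S2=18 S3=33 blocked=[]
Op 7: conn=34 S1=38 S2=18 S3=33 blocked=[]
Op 8: conn=24 S1=28 S2=18 S3=33 blocked=[]
Op 9: conn=7 S1=28 S2=1 S3=33 blocked=[]
Op 10: conn=1 S1=28 S2=-5 S3=33 blocked=[2]

Answer: S2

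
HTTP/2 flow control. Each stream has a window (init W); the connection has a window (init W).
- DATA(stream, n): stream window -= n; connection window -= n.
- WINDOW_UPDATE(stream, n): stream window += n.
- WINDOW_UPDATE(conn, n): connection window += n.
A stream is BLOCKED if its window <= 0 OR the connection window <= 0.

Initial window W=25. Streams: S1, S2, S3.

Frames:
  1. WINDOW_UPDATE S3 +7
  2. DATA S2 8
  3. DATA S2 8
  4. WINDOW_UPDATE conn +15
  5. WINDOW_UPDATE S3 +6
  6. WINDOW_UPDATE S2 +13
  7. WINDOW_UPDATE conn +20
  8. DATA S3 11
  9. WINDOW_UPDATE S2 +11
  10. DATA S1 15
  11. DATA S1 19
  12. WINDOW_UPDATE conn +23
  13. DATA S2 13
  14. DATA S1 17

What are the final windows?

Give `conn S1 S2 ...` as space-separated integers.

Op 1: conn=25 S1=25 S2=25 S3=32 blocked=[]
Op 2: conn=17 S1=25 S2=17 S3=32 blocked=[]
Op 3: conn=9 S1=25 S2=9 S3=32 blocked=[]
Op 4: conn=24 S1=25 S2=9 S3=32 blocked=[]
Op 5: conn=24 S1=25 S2=9 S3=38 blocked=[]
Op 6: conn=24 S1=25 S2=22 S3=38 blocked=[]
Op 7: conn=44 S1=25 S2=22 S3=38 blocked=[]
Op 8: conn=33 S1=25 S2=22 S3=27 blocked=[]
Op 9: conn=33 S1=25 S2=33 S3=27 blocked=[]
Op 10: conn=18 S1=10 S2=33 S3=27 blocked=[]
Op 11: conn=-1 S1=-9 S2=33 S3=27 blocked=[1, 2, 3]
Op 12: conn=22 S1=-9 S2=33 S3=27 blocked=[1]
Op 13: conn=9 S1=-9 S2=20 S3=27 blocked=[1]
Op 14: conn=-8 S1=-26 S2=20 S3=27 blocked=[1, 2, 3]

Answer: -8 -26 20 27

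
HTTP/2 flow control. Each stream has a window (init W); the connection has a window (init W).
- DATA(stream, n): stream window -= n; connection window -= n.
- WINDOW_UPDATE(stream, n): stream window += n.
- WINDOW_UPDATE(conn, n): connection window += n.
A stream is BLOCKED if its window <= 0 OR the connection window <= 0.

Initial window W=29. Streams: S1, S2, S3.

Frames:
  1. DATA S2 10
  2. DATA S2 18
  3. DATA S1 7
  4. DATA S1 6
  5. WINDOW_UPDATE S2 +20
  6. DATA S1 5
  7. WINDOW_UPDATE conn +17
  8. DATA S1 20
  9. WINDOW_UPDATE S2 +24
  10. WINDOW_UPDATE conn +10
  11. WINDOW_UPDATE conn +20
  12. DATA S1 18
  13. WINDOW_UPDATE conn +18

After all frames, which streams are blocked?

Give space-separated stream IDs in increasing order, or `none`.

Answer: S1

Derivation:
Op 1: conn=19 S1=29 S2=19 S3=29 blocked=[]
Op 2: conn=1 S1=29 S2=1 S3=29 blocked=[]
Op 3: conn=-6 S1=22 S2=1 S3=29 blocked=[1, 2, 3]
Op 4: conn=-12 S1=16 S2=1 S3=29 blocked=[1, 2, 3]
Op 5: conn=-12 S1=16 S2=21 S3=29 blocked=[1, 2, 3]
Op 6: conn=-17 S1=11 S2=21 S3=29 blocked=[1, 2, 3]
Op 7: conn=0 S1=11 S2=21 S3=29 blocked=[1, 2, 3]
Op 8: conn=-20 S1=-9 S2=21 S3=29 blocked=[1, 2, 3]
Op 9: conn=-20 S1=-9 S2=45 S3=29 blocked=[1, 2, 3]
Op 10: conn=-10 S1=-9 S2=45 S3=29 blocked=[1, 2, 3]
Op 11: conn=10 S1=-9 S2=45 S3=29 blocked=[1]
Op 12: conn=-8 S1=-27 S2=45 S3=29 blocked=[1, 2, 3]
Op 13: conn=10 S1=-27 S2=45 S3=29 blocked=[1]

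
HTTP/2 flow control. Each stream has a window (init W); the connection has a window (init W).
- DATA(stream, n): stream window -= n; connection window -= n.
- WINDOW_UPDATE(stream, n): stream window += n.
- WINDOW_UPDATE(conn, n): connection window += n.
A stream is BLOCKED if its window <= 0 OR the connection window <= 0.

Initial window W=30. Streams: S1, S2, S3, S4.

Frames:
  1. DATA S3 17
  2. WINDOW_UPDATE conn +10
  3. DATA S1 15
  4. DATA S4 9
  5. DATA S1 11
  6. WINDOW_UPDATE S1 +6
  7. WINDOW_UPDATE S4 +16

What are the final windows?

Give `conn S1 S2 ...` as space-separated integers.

Op 1: conn=13 S1=30 S2=30 S3=13 S4=30 blocked=[]
Op 2: conn=23 S1=30 S2=30 S3=13 S4=30 blocked=[]
Op 3: conn=8 S1=15 S2=30 S3=13 S4=30 blocked=[]
Op 4: conn=-1 S1=15 S2=30 S3=13 S4=21 blocked=[1, 2, 3, 4]
Op 5: conn=-12 S1=4 S2=30 S3=13 S4=21 blocked=[1, 2, 3, 4]
Op 6: conn=-12 S1=10 S2=30 S3=13 S4=21 blocked=[1, 2, 3, 4]
Op 7: conn=-12 S1=10 S2=30 S3=13 S4=37 blocked=[1, 2, 3, 4]

Answer: -12 10 30 13 37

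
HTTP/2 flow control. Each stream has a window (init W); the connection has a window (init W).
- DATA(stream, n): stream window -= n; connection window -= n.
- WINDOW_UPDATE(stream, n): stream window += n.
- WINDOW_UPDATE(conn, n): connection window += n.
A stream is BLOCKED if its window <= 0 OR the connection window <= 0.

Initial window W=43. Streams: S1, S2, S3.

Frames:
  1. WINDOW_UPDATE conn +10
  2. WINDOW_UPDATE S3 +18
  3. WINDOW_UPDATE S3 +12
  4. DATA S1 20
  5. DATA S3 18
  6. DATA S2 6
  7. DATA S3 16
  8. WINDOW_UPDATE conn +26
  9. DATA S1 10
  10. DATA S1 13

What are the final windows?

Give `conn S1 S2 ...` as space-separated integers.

Op 1: conn=53 S1=43 S2=43 S3=43 blocked=[]
Op 2: conn=53 S1=43 S2=43 S3=61 blocked=[]
Op 3: conn=53 S1=43 S2=43 S3=73 blocked=[]
Op 4: conn=33 S1=23 S2=43 S3=73 blocked=[]
Op 5: conn=15 S1=23 S2=43 S3=55 blocked=[]
Op 6: conn=9 S1=23 S2=37 S3=55 blocked=[]
Op 7: conn=-7 S1=23 S2=37 S3=39 blocked=[1, 2, 3]
Op 8: conn=19 S1=23 S2=37 S3=39 blocked=[]
Op 9: conn=9 S1=13 S2=37 S3=39 blocked=[]
Op 10: conn=-4 S1=0 S2=37 S3=39 blocked=[1, 2, 3]

Answer: -4 0 37 39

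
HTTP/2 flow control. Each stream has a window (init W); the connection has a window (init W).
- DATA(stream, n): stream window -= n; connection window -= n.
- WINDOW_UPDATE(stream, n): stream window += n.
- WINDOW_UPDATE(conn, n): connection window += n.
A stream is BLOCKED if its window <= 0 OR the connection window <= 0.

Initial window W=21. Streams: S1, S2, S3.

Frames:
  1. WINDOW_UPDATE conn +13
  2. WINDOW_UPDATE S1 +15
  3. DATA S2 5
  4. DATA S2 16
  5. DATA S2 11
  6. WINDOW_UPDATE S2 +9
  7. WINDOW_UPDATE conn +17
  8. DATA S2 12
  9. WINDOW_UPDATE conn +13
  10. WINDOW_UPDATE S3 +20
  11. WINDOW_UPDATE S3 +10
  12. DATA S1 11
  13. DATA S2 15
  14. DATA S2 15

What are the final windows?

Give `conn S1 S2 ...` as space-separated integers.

Answer: -21 25 -44 51

Derivation:
Op 1: conn=34 S1=21 S2=21 S3=21 blocked=[]
Op 2: conn=34 S1=36 S2=21 S3=21 blocked=[]
Op 3: conn=29 S1=36 S2=16 S3=21 blocked=[]
Op 4: conn=13 S1=36 S2=0 S3=21 blocked=[2]
Op 5: conn=2 S1=36 S2=-11 S3=21 blocked=[2]
Op 6: conn=2 S1=36 S2=-2 S3=21 blocked=[2]
Op 7: conn=19 S1=36 S2=-2 S3=21 blocked=[2]
Op 8: conn=7 S1=36 S2=-14 S3=21 blocked=[2]
Op 9: conn=20 S1=36 S2=-14 S3=21 blocked=[2]
Op 10: conn=20 S1=36 S2=-14 S3=41 blocked=[2]
Op 11: conn=20 S1=36 S2=-14 S3=51 blocked=[2]
Op 12: conn=9 S1=25 S2=-14 S3=51 blocked=[2]
Op 13: conn=-6 S1=25 S2=-29 S3=51 blocked=[1, 2, 3]
Op 14: conn=-21 S1=25 S2=-44 S3=51 blocked=[1, 2, 3]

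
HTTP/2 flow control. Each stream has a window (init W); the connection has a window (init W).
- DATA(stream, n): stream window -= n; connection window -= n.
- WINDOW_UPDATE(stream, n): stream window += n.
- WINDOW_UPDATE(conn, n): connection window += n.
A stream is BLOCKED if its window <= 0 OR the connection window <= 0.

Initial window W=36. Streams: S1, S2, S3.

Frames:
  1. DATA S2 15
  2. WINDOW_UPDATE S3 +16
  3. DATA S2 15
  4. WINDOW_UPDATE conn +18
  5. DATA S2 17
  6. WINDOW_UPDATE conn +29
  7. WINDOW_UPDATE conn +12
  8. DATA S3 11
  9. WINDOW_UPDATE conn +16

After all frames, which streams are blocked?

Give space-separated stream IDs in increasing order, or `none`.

Answer: S2

Derivation:
Op 1: conn=21 S1=36 S2=21 S3=36 blocked=[]
Op 2: conn=21 S1=36 S2=21 S3=52 blocked=[]
Op 3: conn=6 S1=36 S2=6 S3=52 blocked=[]
Op 4: conn=24 S1=36 S2=6 S3=52 blocked=[]
Op 5: conn=7 S1=36 S2=-11 S3=52 blocked=[2]
Op 6: conn=36 S1=36 S2=-11 S3=52 blocked=[2]
Op 7: conn=48 S1=36 S2=-11 S3=52 blocked=[2]
Op 8: conn=37 S1=36 S2=-11 S3=41 blocked=[2]
Op 9: conn=53 S1=36 S2=-11 S3=41 blocked=[2]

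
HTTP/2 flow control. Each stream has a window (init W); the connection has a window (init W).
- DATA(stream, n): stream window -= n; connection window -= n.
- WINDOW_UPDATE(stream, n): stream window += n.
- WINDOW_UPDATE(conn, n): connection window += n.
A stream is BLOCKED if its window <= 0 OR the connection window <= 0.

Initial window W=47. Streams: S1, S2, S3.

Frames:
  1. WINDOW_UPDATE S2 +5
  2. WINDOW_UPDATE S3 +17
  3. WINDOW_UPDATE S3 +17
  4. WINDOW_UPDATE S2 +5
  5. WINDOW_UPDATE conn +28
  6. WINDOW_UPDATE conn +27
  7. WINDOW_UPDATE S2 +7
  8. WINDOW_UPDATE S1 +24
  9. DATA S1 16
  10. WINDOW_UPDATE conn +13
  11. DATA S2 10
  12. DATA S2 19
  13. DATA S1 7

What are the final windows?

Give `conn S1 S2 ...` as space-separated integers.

Answer: 63 48 35 81

Derivation:
Op 1: conn=47 S1=47 S2=52 S3=47 blocked=[]
Op 2: conn=47 S1=47 S2=52 S3=64 blocked=[]
Op 3: conn=47 S1=47 S2=52 S3=81 blocked=[]
Op 4: conn=47 S1=47 S2=57 S3=81 blocked=[]
Op 5: conn=75 S1=47 S2=57 S3=81 blocked=[]
Op 6: conn=102 S1=47 S2=57 S3=81 blocked=[]
Op 7: conn=102 S1=47 S2=64 S3=81 blocked=[]
Op 8: conn=102 S1=71 S2=64 S3=81 blocked=[]
Op 9: conn=86 S1=55 S2=64 S3=81 blocked=[]
Op 10: conn=99 S1=55 S2=64 S3=81 blocked=[]
Op 11: conn=89 S1=55 S2=54 S3=81 blocked=[]
Op 12: conn=70 S1=55 S2=35 S3=81 blocked=[]
Op 13: conn=63 S1=48 S2=35 S3=81 blocked=[]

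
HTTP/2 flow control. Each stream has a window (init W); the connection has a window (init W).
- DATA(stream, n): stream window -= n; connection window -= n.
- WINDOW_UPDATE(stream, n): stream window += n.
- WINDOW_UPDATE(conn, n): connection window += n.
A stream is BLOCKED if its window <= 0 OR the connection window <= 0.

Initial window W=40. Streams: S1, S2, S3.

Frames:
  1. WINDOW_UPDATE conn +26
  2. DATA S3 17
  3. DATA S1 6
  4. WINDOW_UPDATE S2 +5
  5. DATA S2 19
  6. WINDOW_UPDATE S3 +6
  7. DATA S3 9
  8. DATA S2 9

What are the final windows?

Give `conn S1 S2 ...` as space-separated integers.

Op 1: conn=66 S1=40 S2=40 S3=40 blocked=[]
Op 2: conn=49 S1=40 S2=40 S3=23 blocked=[]
Op 3: conn=43 S1=34 S2=40 S3=23 blocked=[]
Op 4: conn=43 S1=34 S2=45 S3=23 blocked=[]
Op 5: conn=24 S1=34 S2=26 S3=23 blocked=[]
Op 6: conn=24 S1=34 S2=26 S3=29 blocked=[]
Op 7: conn=15 S1=34 S2=26 S3=20 blocked=[]
Op 8: conn=6 S1=34 S2=17 S3=20 blocked=[]

Answer: 6 34 17 20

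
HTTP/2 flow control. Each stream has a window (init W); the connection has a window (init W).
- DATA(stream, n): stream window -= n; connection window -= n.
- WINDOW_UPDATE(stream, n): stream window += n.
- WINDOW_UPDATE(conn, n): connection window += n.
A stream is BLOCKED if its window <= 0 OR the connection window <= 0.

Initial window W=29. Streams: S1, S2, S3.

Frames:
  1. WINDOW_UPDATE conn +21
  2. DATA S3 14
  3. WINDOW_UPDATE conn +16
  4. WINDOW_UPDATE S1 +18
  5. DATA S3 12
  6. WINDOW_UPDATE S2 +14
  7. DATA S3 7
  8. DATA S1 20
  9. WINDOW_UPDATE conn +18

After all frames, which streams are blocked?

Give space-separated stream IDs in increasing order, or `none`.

Answer: S3

Derivation:
Op 1: conn=50 S1=29 S2=29 S3=29 blocked=[]
Op 2: conn=36 S1=29 S2=29 S3=15 blocked=[]
Op 3: conn=52 S1=29 S2=29 S3=15 blocked=[]
Op 4: conn=52 S1=47 S2=29 S3=15 blocked=[]
Op 5: conn=40 S1=47 S2=29 S3=3 blocked=[]
Op 6: conn=40 S1=47 S2=43 S3=3 blocked=[]
Op 7: conn=33 S1=47 S2=43 S3=-4 blocked=[3]
Op 8: conn=13 S1=27 S2=43 S3=-4 blocked=[3]
Op 9: conn=31 S1=27 S2=43 S3=-4 blocked=[3]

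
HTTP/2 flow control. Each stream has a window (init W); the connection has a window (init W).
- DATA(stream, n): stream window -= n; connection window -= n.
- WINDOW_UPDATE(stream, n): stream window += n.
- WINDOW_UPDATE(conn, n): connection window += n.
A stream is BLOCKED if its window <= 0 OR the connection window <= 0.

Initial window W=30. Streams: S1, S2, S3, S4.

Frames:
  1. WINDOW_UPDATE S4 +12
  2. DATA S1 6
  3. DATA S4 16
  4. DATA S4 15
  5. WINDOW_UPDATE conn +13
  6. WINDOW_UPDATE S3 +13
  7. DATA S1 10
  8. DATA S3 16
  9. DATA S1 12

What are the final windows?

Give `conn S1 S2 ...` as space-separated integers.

Op 1: conn=30 S1=30 S2=30 S3=30 S4=42 blocked=[]
Op 2: conn=24 S1=24 S2=30 S3=30 S4=42 blocked=[]
Op 3: conn=8 S1=24 S2=30 S3=30 S4=26 blocked=[]
Op 4: conn=-7 S1=24 S2=30 S3=30 S4=11 blocked=[1, 2, 3, 4]
Op 5: conn=6 S1=24 S2=30 S3=30 S4=11 blocked=[]
Op 6: conn=6 S1=24 S2=30 S3=43 S4=11 blocked=[]
Op 7: conn=-4 S1=14 S2=30 S3=43 S4=11 blocked=[1, 2, 3, 4]
Op 8: conn=-20 S1=14 S2=30 S3=27 S4=11 blocked=[1, 2, 3, 4]
Op 9: conn=-32 S1=2 S2=30 S3=27 S4=11 blocked=[1, 2, 3, 4]

Answer: -32 2 30 27 11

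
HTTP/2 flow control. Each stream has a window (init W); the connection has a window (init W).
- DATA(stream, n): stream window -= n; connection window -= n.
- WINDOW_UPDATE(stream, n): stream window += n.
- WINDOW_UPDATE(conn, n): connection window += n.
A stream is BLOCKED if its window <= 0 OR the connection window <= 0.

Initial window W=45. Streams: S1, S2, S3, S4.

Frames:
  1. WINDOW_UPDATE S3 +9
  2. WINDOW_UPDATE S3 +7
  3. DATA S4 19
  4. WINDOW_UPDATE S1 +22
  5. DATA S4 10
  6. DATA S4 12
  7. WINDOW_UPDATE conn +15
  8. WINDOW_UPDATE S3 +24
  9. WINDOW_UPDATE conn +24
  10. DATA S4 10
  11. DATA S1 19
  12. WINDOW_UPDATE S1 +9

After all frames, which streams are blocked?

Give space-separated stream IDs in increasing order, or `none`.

Op 1: conn=45 S1=45 S2=45 S3=54 S4=45 blocked=[]
Op 2: conn=45 S1=45 S2=45 S3=61 S4=45 blocked=[]
Op 3: conn=26 S1=45 S2=45 S3=61 S4=26 blocked=[]
Op 4: conn=26 S1=67 S2=45 S3=61 S4=26 blocked=[]
Op 5: conn=16 S1=67 S2=45 S3=61 S4=16 blocked=[]
Op 6: conn=4 S1=67 S2=45 S3=61 S4=4 blocked=[]
Op 7: conn=19 S1=67 S2=45 S3=61 S4=4 blocked=[]
Op 8: conn=19 S1=67 S2=45 S3=85 S4=4 blocked=[]
Op 9: conn=43 S1=67 S2=45 S3=85 S4=4 blocked=[]
Op 10: conn=33 S1=67 S2=45 S3=85 S4=-6 blocked=[4]
Op 11: conn=14 S1=48 S2=45 S3=85 S4=-6 blocked=[4]
Op 12: conn=14 S1=57 S2=45 S3=85 S4=-6 blocked=[4]

Answer: S4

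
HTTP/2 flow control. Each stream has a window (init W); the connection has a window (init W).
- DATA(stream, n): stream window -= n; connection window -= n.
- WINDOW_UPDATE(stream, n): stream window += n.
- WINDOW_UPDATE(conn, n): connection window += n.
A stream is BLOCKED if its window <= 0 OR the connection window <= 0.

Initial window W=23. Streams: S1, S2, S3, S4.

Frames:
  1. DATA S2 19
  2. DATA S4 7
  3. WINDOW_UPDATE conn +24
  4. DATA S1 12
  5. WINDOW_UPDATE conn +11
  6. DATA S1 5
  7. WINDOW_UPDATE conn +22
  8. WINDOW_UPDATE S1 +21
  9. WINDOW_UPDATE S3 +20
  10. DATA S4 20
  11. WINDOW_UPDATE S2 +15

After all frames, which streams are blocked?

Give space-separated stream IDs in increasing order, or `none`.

Op 1: conn=4 S1=23 S2=4 S3=23 S4=23 blocked=[]
Op 2: conn=-3 S1=23 S2=4 S3=23 S4=16 blocked=[1, 2, 3, 4]
Op 3: conn=21 S1=23 S2=4 S3=23 S4=16 blocked=[]
Op 4: conn=9 S1=11 S2=4 S3=23 S4=16 blocked=[]
Op 5: conn=20 S1=11 S2=4 S3=23 S4=16 blocked=[]
Op 6: conn=15 S1=6 S2=4 S3=23 S4=16 blocked=[]
Op 7: conn=37 S1=6 S2=4 S3=23 S4=16 blocked=[]
Op 8: conn=37 S1=27 S2=4 S3=23 S4=16 blocked=[]
Op 9: conn=37 S1=27 S2=4 S3=43 S4=16 blocked=[]
Op 10: conn=17 S1=27 S2=4 S3=43 S4=-4 blocked=[4]
Op 11: conn=17 S1=27 S2=19 S3=43 S4=-4 blocked=[4]

Answer: S4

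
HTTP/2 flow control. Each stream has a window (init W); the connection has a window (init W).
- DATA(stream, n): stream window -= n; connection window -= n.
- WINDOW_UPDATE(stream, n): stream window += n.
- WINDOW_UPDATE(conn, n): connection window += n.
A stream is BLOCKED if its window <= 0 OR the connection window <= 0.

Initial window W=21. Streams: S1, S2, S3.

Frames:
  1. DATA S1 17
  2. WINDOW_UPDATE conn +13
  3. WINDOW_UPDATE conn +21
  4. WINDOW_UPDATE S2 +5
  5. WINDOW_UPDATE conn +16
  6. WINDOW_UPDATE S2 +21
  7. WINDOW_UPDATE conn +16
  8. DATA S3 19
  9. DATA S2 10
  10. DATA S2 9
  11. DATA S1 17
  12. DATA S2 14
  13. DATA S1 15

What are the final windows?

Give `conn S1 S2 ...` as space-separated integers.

Answer: -14 -28 14 2

Derivation:
Op 1: conn=4 S1=4 S2=21 S3=21 blocked=[]
Op 2: conn=17 S1=4 S2=21 S3=21 blocked=[]
Op 3: conn=38 S1=4 S2=21 S3=21 blocked=[]
Op 4: conn=38 S1=4 S2=26 S3=21 blocked=[]
Op 5: conn=54 S1=4 S2=26 S3=21 blocked=[]
Op 6: conn=54 S1=4 S2=47 S3=21 blocked=[]
Op 7: conn=70 S1=4 S2=47 S3=21 blocked=[]
Op 8: conn=51 S1=4 S2=47 S3=2 blocked=[]
Op 9: conn=41 S1=4 S2=37 S3=2 blocked=[]
Op 10: conn=32 S1=4 S2=28 S3=2 blocked=[]
Op 11: conn=15 S1=-13 S2=28 S3=2 blocked=[1]
Op 12: conn=1 S1=-13 S2=14 S3=2 blocked=[1]
Op 13: conn=-14 S1=-28 S2=14 S3=2 blocked=[1, 2, 3]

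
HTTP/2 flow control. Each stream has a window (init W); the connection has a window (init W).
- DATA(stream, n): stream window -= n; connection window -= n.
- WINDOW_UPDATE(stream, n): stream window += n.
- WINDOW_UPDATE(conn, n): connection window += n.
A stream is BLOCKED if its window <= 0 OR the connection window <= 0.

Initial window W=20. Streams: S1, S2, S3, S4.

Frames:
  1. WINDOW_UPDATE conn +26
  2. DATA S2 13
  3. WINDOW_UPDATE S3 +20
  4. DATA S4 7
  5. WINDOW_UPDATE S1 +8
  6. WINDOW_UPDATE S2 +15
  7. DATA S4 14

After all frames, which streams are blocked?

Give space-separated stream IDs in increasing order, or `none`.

Op 1: conn=46 S1=20 S2=20 S3=20 S4=20 blocked=[]
Op 2: conn=33 S1=20 S2=7 S3=20 S4=20 blocked=[]
Op 3: conn=33 S1=20 S2=7 S3=40 S4=20 blocked=[]
Op 4: conn=26 S1=20 S2=7 S3=40 S4=13 blocked=[]
Op 5: conn=26 S1=28 S2=7 S3=40 S4=13 blocked=[]
Op 6: conn=26 S1=28 S2=22 S3=40 S4=13 blocked=[]
Op 7: conn=12 S1=28 S2=22 S3=40 S4=-1 blocked=[4]

Answer: S4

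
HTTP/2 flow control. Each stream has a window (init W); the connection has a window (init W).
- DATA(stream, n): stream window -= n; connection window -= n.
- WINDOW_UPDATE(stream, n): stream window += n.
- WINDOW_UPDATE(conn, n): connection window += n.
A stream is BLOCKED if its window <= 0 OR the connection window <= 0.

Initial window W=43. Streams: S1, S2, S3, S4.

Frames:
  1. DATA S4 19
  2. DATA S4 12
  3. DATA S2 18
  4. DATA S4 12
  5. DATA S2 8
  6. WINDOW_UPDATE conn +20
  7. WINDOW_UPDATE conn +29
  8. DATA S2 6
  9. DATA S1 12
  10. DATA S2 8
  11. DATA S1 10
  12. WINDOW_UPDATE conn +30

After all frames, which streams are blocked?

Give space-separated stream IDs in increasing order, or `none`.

Op 1: conn=24 S1=43 S2=43 S3=43 S4=24 blocked=[]
Op 2: conn=12 S1=43 S2=43 S3=43 S4=12 blocked=[]
Op 3: conn=-6 S1=43 S2=25 S3=43 S4=12 blocked=[1, 2, 3, 4]
Op 4: conn=-18 S1=43 S2=25 S3=43 S4=0 blocked=[1, 2, 3, 4]
Op 5: conn=-26 S1=43 S2=17 S3=43 S4=0 blocked=[1, 2, 3, 4]
Op 6: conn=-6 S1=43 S2=17 S3=43 S4=0 blocked=[1, 2, 3, 4]
Op 7: conn=23 S1=43 S2=17 S3=43 S4=0 blocked=[4]
Op 8: conn=17 S1=43 S2=11 S3=43 S4=0 blocked=[4]
Op 9: conn=5 S1=31 S2=11 S3=43 S4=0 blocked=[4]
Op 10: conn=-3 S1=31 S2=3 S3=43 S4=0 blocked=[1, 2, 3, 4]
Op 11: conn=-13 S1=21 S2=3 S3=43 S4=0 blocked=[1, 2, 3, 4]
Op 12: conn=17 S1=21 S2=3 S3=43 S4=0 blocked=[4]

Answer: S4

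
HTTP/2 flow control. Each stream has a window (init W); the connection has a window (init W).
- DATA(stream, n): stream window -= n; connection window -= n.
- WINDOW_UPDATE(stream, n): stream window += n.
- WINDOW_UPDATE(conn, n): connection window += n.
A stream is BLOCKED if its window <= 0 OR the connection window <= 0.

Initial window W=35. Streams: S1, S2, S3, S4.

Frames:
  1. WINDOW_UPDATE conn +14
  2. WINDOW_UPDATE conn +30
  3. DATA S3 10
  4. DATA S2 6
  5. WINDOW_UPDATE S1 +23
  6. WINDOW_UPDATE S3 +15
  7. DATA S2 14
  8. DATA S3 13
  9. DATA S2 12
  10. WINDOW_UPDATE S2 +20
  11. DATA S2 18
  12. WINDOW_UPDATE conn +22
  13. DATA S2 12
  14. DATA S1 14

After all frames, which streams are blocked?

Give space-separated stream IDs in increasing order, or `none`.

Answer: S2

Derivation:
Op 1: conn=49 S1=35 S2=35 S3=35 S4=35 blocked=[]
Op 2: conn=79 S1=35 S2=35 S3=35 S4=35 blocked=[]
Op 3: conn=69 S1=35 S2=35 S3=25 S4=35 blocked=[]
Op 4: conn=63 S1=35 S2=29 S3=25 S4=35 blocked=[]
Op 5: conn=63 S1=58 S2=29 S3=25 S4=35 blocked=[]
Op 6: conn=63 S1=58 S2=29 S3=40 S4=35 blocked=[]
Op 7: conn=49 S1=58 S2=15 S3=40 S4=35 blocked=[]
Op 8: conn=36 S1=58 S2=15 S3=27 S4=35 blocked=[]
Op 9: conn=24 S1=58 S2=3 S3=27 S4=35 blocked=[]
Op 10: conn=24 S1=58 S2=23 S3=27 S4=35 blocked=[]
Op 11: conn=6 S1=58 S2=5 S3=27 S4=35 blocked=[]
Op 12: conn=28 S1=58 S2=5 S3=27 S4=35 blocked=[]
Op 13: conn=16 S1=58 S2=-7 S3=27 S4=35 blocked=[2]
Op 14: conn=2 S1=44 S2=-7 S3=27 S4=35 blocked=[2]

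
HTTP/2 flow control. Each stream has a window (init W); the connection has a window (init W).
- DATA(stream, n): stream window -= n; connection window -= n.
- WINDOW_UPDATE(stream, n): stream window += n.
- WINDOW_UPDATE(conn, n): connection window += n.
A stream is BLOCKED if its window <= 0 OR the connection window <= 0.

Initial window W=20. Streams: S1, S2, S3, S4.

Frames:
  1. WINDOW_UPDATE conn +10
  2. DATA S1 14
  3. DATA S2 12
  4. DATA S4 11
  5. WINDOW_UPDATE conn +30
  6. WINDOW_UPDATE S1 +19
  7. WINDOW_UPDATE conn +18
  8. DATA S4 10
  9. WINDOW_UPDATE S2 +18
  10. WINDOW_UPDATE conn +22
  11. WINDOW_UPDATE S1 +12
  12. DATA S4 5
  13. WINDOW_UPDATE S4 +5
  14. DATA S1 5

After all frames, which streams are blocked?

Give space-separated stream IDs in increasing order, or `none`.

Answer: S4

Derivation:
Op 1: conn=30 S1=20 S2=20 S3=20 S4=20 blocked=[]
Op 2: conn=16 S1=6 S2=20 S3=20 S4=20 blocked=[]
Op 3: conn=4 S1=6 S2=8 S3=20 S4=20 blocked=[]
Op 4: conn=-7 S1=6 S2=8 S3=20 S4=9 blocked=[1, 2, 3, 4]
Op 5: conn=23 S1=6 S2=8 S3=20 S4=9 blocked=[]
Op 6: conn=23 S1=25 S2=8 S3=20 S4=9 blocked=[]
Op 7: conn=41 S1=25 S2=8 S3=20 S4=9 blocked=[]
Op 8: conn=31 S1=25 S2=8 S3=20 S4=-1 blocked=[4]
Op 9: conn=31 S1=25 S2=26 S3=20 S4=-1 blocked=[4]
Op 10: conn=53 S1=25 S2=26 S3=20 S4=-1 blocked=[4]
Op 11: conn=53 S1=37 S2=26 S3=20 S4=-1 blocked=[4]
Op 12: conn=48 S1=37 S2=26 S3=20 S4=-6 blocked=[4]
Op 13: conn=48 S1=37 S2=26 S3=20 S4=-1 blocked=[4]
Op 14: conn=43 S1=32 S2=26 S3=20 S4=-1 blocked=[4]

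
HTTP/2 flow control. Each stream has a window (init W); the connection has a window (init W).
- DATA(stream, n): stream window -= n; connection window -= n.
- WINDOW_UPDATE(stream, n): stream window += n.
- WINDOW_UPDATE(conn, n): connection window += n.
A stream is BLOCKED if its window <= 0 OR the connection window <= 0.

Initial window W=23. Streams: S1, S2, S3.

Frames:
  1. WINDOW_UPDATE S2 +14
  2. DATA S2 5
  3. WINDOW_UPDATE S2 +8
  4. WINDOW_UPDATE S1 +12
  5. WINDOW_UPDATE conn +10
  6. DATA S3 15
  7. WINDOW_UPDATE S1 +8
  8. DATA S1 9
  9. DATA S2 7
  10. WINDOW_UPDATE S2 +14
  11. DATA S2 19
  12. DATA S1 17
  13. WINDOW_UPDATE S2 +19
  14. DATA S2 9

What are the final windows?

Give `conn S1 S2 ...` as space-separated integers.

Answer: -48 17 38 8

Derivation:
Op 1: conn=23 S1=23 S2=37 S3=23 blocked=[]
Op 2: conn=18 S1=23 S2=32 S3=23 blocked=[]
Op 3: conn=18 S1=23 S2=40 S3=23 blocked=[]
Op 4: conn=18 S1=35 S2=40 S3=23 blocked=[]
Op 5: conn=28 S1=35 S2=40 S3=23 blocked=[]
Op 6: conn=13 S1=35 S2=40 S3=8 blocked=[]
Op 7: conn=13 S1=43 S2=40 S3=8 blocked=[]
Op 8: conn=4 S1=34 S2=40 S3=8 blocked=[]
Op 9: conn=-3 S1=34 S2=33 S3=8 blocked=[1, 2, 3]
Op 10: conn=-3 S1=34 S2=47 S3=8 blocked=[1, 2, 3]
Op 11: conn=-22 S1=34 S2=28 S3=8 blocked=[1, 2, 3]
Op 12: conn=-39 S1=17 S2=28 S3=8 blocked=[1, 2, 3]
Op 13: conn=-39 S1=17 S2=47 S3=8 blocked=[1, 2, 3]
Op 14: conn=-48 S1=17 S2=38 S3=8 blocked=[1, 2, 3]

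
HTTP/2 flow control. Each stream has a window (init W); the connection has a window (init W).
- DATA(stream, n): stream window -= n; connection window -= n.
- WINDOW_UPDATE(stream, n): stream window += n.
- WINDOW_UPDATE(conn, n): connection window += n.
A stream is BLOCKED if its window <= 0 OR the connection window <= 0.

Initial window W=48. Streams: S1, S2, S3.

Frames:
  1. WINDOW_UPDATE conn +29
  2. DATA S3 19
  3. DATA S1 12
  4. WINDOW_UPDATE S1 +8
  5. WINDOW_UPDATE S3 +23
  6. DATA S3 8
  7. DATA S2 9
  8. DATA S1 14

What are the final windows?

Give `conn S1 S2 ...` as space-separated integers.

Op 1: conn=77 S1=48 S2=48 S3=48 blocked=[]
Op 2: conn=58 S1=48 S2=48 S3=29 blocked=[]
Op 3: conn=46 S1=36 S2=48 S3=29 blocked=[]
Op 4: conn=46 S1=44 S2=48 S3=29 blocked=[]
Op 5: conn=46 S1=44 S2=48 S3=52 blocked=[]
Op 6: conn=38 S1=44 S2=48 S3=44 blocked=[]
Op 7: conn=29 S1=44 S2=39 S3=44 blocked=[]
Op 8: conn=15 S1=30 S2=39 S3=44 blocked=[]

Answer: 15 30 39 44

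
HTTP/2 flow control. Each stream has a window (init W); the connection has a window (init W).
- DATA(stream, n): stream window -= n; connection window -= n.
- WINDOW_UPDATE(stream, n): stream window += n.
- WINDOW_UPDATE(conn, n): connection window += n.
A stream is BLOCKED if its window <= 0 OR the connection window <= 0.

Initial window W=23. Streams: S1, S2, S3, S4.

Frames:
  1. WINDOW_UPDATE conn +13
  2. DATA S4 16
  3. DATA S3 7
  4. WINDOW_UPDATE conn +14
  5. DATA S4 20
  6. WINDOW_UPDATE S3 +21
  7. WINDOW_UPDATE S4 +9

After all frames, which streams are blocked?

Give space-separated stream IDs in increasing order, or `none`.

Op 1: conn=36 S1=23 S2=23 S3=23 S4=23 blocked=[]
Op 2: conn=20 S1=23 S2=23 S3=23 S4=7 blocked=[]
Op 3: conn=13 S1=23 S2=23 S3=16 S4=7 blocked=[]
Op 4: conn=27 S1=23 S2=23 S3=16 S4=7 blocked=[]
Op 5: conn=7 S1=23 S2=23 S3=16 S4=-13 blocked=[4]
Op 6: conn=7 S1=23 S2=23 S3=37 S4=-13 blocked=[4]
Op 7: conn=7 S1=23 S2=23 S3=37 S4=-4 blocked=[4]

Answer: S4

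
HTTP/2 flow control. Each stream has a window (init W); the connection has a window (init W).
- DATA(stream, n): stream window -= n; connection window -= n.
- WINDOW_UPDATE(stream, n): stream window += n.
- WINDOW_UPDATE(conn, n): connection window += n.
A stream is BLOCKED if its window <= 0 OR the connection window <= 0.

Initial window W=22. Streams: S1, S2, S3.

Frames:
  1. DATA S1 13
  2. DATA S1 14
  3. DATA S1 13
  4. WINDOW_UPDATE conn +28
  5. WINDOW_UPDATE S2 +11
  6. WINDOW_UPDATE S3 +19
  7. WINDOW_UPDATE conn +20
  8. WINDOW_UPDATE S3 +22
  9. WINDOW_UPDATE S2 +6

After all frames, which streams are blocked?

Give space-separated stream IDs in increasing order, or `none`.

Answer: S1

Derivation:
Op 1: conn=9 S1=9 S2=22 S3=22 blocked=[]
Op 2: conn=-5 S1=-5 S2=22 S3=22 blocked=[1, 2, 3]
Op 3: conn=-18 S1=-18 S2=22 S3=22 blocked=[1, 2, 3]
Op 4: conn=10 S1=-18 S2=22 S3=22 blocked=[1]
Op 5: conn=10 S1=-18 S2=33 S3=22 blocked=[1]
Op 6: conn=10 S1=-18 S2=33 S3=41 blocked=[1]
Op 7: conn=30 S1=-18 S2=33 S3=41 blocked=[1]
Op 8: conn=30 S1=-18 S2=33 S3=63 blocked=[1]
Op 9: conn=30 S1=-18 S2=39 S3=63 blocked=[1]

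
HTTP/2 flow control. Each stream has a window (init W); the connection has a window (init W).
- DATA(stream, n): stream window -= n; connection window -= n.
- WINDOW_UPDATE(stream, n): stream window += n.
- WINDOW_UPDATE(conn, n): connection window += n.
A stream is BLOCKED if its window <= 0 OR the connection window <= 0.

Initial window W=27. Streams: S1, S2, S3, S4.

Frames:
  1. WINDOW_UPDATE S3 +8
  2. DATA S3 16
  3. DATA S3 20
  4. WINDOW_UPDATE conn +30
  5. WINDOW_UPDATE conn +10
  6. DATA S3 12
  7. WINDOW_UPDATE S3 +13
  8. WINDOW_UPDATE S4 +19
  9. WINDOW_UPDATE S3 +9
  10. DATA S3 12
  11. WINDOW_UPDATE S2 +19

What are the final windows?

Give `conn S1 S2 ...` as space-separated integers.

Answer: 7 27 46 -3 46

Derivation:
Op 1: conn=27 S1=27 S2=27 S3=35 S4=27 blocked=[]
Op 2: conn=11 S1=27 S2=27 S3=19 S4=27 blocked=[]
Op 3: conn=-9 S1=27 S2=27 S3=-1 S4=27 blocked=[1, 2, 3, 4]
Op 4: conn=21 S1=27 S2=27 S3=-1 S4=27 blocked=[3]
Op 5: conn=31 S1=27 S2=27 S3=-1 S4=27 blocked=[3]
Op 6: conn=19 S1=27 S2=27 S3=-13 S4=27 blocked=[3]
Op 7: conn=19 S1=27 S2=27 S3=0 S4=27 blocked=[3]
Op 8: conn=19 S1=27 S2=27 S3=0 S4=46 blocked=[3]
Op 9: conn=19 S1=27 S2=27 S3=9 S4=46 blocked=[]
Op 10: conn=7 S1=27 S2=27 S3=-3 S4=46 blocked=[3]
Op 11: conn=7 S1=27 S2=46 S3=-3 S4=46 blocked=[3]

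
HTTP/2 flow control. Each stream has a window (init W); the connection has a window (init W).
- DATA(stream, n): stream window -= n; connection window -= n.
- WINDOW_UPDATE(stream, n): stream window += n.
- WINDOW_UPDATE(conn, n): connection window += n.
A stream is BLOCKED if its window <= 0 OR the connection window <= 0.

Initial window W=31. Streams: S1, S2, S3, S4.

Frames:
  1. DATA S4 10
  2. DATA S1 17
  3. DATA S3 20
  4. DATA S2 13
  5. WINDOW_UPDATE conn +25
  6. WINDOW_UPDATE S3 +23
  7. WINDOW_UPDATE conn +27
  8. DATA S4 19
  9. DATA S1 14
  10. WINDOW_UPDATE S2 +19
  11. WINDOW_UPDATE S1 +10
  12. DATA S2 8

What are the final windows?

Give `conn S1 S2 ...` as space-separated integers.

Answer: -18 10 29 34 2

Derivation:
Op 1: conn=21 S1=31 S2=31 S3=31 S4=21 blocked=[]
Op 2: conn=4 S1=14 S2=31 S3=31 S4=21 blocked=[]
Op 3: conn=-16 S1=14 S2=31 S3=11 S4=21 blocked=[1, 2, 3, 4]
Op 4: conn=-29 S1=14 S2=18 S3=11 S4=21 blocked=[1, 2, 3, 4]
Op 5: conn=-4 S1=14 S2=18 S3=11 S4=21 blocked=[1, 2, 3, 4]
Op 6: conn=-4 S1=14 S2=18 S3=34 S4=21 blocked=[1, 2, 3, 4]
Op 7: conn=23 S1=14 S2=18 S3=34 S4=21 blocked=[]
Op 8: conn=4 S1=14 S2=18 S3=34 S4=2 blocked=[]
Op 9: conn=-10 S1=0 S2=18 S3=34 S4=2 blocked=[1, 2, 3, 4]
Op 10: conn=-10 S1=0 S2=37 S3=34 S4=2 blocked=[1, 2, 3, 4]
Op 11: conn=-10 S1=10 S2=37 S3=34 S4=2 blocked=[1, 2, 3, 4]
Op 12: conn=-18 S1=10 S2=29 S3=34 S4=2 blocked=[1, 2, 3, 4]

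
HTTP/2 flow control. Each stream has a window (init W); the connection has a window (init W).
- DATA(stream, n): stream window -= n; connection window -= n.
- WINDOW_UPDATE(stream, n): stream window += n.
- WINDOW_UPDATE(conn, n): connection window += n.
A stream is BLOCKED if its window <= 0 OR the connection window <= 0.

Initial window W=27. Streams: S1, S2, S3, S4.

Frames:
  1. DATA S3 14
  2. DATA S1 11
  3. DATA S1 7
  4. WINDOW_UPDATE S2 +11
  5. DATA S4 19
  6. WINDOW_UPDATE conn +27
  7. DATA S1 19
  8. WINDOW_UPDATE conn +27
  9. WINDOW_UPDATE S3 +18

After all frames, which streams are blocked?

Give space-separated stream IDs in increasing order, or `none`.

Op 1: conn=13 S1=27 S2=27 S3=13 S4=27 blocked=[]
Op 2: conn=2 S1=16 S2=27 S3=13 S4=27 blocked=[]
Op 3: conn=-5 S1=9 S2=27 S3=13 S4=27 blocked=[1, 2, 3, 4]
Op 4: conn=-5 S1=9 S2=38 S3=13 S4=27 blocked=[1, 2, 3, 4]
Op 5: conn=-24 S1=9 S2=38 S3=13 S4=8 blocked=[1, 2, 3, 4]
Op 6: conn=3 S1=9 S2=38 S3=13 S4=8 blocked=[]
Op 7: conn=-16 S1=-10 S2=38 S3=13 S4=8 blocked=[1, 2, 3, 4]
Op 8: conn=11 S1=-10 S2=38 S3=13 S4=8 blocked=[1]
Op 9: conn=11 S1=-10 S2=38 S3=31 S4=8 blocked=[1]

Answer: S1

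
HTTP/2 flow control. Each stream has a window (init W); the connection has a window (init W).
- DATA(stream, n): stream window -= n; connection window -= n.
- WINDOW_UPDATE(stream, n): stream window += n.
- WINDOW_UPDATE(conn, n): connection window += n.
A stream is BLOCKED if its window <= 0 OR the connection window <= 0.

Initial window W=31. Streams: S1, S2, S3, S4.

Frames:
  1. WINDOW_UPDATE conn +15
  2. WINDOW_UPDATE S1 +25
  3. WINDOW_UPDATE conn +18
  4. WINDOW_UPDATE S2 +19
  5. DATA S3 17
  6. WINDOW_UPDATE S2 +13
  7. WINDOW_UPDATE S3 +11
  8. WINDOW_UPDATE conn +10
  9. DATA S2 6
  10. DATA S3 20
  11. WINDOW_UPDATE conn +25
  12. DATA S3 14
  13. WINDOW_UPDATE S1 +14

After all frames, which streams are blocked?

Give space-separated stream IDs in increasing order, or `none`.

Op 1: conn=46 S1=31 S2=31 S3=31 S4=31 blocked=[]
Op 2: conn=46 S1=56 S2=31 S3=31 S4=31 blocked=[]
Op 3: conn=64 S1=56 S2=31 S3=31 S4=31 blocked=[]
Op 4: conn=64 S1=56 S2=50 S3=31 S4=31 blocked=[]
Op 5: conn=47 S1=56 S2=50 S3=14 S4=31 blocked=[]
Op 6: conn=47 S1=56 S2=63 S3=14 S4=31 blocked=[]
Op 7: conn=47 S1=56 S2=63 S3=25 S4=31 blocked=[]
Op 8: conn=57 S1=56 S2=63 S3=25 S4=31 blocked=[]
Op 9: conn=51 S1=56 S2=57 S3=25 S4=31 blocked=[]
Op 10: conn=31 S1=56 S2=57 S3=5 S4=31 blocked=[]
Op 11: conn=56 S1=56 S2=57 S3=5 S4=31 blocked=[]
Op 12: conn=42 S1=56 S2=57 S3=-9 S4=31 blocked=[3]
Op 13: conn=42 S1=70 S2=57 S3=-9 S4=31 blocked=[3]

Answer: S3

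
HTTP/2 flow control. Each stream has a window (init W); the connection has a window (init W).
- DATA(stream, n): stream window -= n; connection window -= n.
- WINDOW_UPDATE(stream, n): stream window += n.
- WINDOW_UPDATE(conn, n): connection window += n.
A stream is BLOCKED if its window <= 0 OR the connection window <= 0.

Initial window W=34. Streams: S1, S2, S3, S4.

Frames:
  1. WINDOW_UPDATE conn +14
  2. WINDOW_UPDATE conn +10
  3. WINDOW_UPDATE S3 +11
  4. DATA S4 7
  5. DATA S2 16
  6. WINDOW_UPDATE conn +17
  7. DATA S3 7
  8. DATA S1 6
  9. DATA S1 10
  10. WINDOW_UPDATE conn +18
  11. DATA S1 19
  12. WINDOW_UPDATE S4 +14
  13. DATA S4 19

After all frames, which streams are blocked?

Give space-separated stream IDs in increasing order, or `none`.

Answer: S1

Derivation:
Op 1: conn=48 S1=34 S2=34 S3=34 S4=34 blocked=[]
Op 2: conn=58 S1=34 S2=34 S3=34 S4=34 blocked=[]
Op 3: conn=58 S1=34 S2=34 S3=45 S4=34 blocked=[]
Op 4: conn=51 S1=34 S2=34 S3=45 S4=27 blocked=[]
Op 5: conn=35 S1=34 S2=18 S3=45 S4=27 blocked=[]
Op 6: conn=52 S1=34 S2=18 S3=45 S4=27 blocked=[]
Op 7: conn=45 S1=34 S2=18 S3=38 S4=27 blocked=[]
Op 8: conn=39 S1=28 S2=18 S3=38 S4=27 blocked=[]
Op 9: conn=29 S1=18 S2=18 S3=38 S4=27 blocked=[]
Op 10: conn=47 S1=18 S2=18 S3=38 S4=27 blocked=[]
Op 11: conn=28 S1=-1 S2=18 S3=38 S4=27 blocked=[1]
Op 12: conn=28 S1=-1 S2=18 S3=38 S4=41 blocked=[1]
Op 13: conn=9 S1=-1 S2=18 S3=38 S4=22 blocked=[1]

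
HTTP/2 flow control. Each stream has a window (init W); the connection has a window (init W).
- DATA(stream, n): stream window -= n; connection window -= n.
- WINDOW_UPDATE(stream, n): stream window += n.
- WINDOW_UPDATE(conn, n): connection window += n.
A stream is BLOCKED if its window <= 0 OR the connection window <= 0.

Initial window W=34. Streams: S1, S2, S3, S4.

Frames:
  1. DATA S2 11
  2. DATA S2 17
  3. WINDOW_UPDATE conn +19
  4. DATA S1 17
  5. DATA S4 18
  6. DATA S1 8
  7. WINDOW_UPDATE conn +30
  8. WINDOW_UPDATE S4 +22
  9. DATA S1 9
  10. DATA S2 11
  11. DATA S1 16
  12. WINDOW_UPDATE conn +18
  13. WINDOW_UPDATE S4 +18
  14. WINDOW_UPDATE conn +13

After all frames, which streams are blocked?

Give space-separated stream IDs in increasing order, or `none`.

Answer: S1 S2

Derivation:
Op 1: conn=23 S1=34 S2=23 S3=34 S4=34 blocked=[]
Op 2: conn=6 S1=34 S2=6 S3=34 S4=34 blocked=[]
Op 3: conn=25 S1=34 S2=6 S3=34 S4=34 blocked=[]
Op 4: conn=8 S1=17 S2=6 S3=34 S4=34 blocked=[]
Op 5: conn=-10 S1=17 S2=6 S3=34 S4=16 blocked=[1, 2, 3, 4]
Op 6: conn=-18 S1=9 S2=6 S3=34 S4=16 blocked=[1, 2, 3, 4]
Op 7: conn=12 S1=9 S2=6 S3=34 S4=16 blocked=[]
Op 8: conn=12 S1=9 S2=6 S3=34 S4=38 blocked=[]
Op 9: conn=3 S1=0 S2=6 S3=34 S4=38 blocked=[1]
Op 10: conn=-8 S1=0 S2=-5 S3=34 S4=38 blocked=[1, 2, 3, 4]
Op 11: conn=-24 S1=-16 S2=-5 S3=34 S4=38 blocked=[1, 2, 3, 4]
Op 12: conn=-6 S1=-16 S2=-5 S3=34 S4=38 blocked=[1, 2, 3, 4]
Op 13: conn=-6 S1=-16 S2=-5 S3=34 S4=56 blocked=[1, 2, 3, 4]
Op 14: conn=7 S1=-16 S2=-5 S3=34 S4=56 blocked=[1, 2]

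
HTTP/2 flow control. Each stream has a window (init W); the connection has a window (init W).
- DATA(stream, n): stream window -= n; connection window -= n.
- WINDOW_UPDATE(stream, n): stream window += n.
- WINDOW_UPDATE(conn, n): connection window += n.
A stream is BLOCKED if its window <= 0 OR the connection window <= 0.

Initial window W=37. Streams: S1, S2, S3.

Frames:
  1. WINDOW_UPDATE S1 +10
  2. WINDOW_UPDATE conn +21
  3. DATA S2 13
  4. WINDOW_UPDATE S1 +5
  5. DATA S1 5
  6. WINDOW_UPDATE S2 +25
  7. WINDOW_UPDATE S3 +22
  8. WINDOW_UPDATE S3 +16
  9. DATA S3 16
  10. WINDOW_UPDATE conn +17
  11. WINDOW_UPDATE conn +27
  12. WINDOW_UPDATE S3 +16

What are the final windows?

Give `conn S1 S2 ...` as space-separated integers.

Answer: 68 47 49 75

Derivation:
Op 1: conn=37 S1=47 S2=37 S3=37 blocked=[]
Op 2: conn=58 S1=47 S2=37 S3=37 blocked=[]
Op 3: conn=45 S1=47 S2=24 S3=37 blocked=[]
Op 4: conn=45 S1=52 S2=24 S3=37 blocked=[]
Op 5: conn=40 S1=47 S2=24 S3=37 blocked=[]
Op 6: conn=40 S1=47 S2=49 S3=37 blocked=[]
Op 7: conn=40 S1=47 S2=49 S3=59 blocked=[]
Op 8: conn=40 S1=47 S2=49 S3=75 blocked=[]
Op 9: conn=24 S1=47 S2=49 S3=59 blocked=[]
Op 10: conn=41 S1=47 S2=49 S3=59 blocked=[]
Op 11: conn=68 S1=47 S2=49 S3=59 blocked=[]
Op 12: conn=68 S1=47 S2=49 S3=75 blocked=[]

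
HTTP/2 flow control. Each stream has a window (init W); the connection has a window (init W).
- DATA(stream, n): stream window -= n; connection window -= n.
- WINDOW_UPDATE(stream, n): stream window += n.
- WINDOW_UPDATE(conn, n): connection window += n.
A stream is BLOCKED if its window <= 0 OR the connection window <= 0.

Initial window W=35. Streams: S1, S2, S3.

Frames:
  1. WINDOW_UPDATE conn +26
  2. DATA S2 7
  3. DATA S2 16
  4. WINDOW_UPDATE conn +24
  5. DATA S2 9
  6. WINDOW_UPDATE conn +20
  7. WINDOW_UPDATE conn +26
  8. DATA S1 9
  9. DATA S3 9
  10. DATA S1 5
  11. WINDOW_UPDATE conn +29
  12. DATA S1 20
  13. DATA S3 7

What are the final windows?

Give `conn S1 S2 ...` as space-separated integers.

Answer: 78 1 3 19

Derivation:
Op 1: conn=61 S1=35 S2=35 S3=35 blocked=[]
Op 2: conn=54 S1=35 S2=28 S3=35 blocked=[]
Op 3: conn=38 S1=35 S2=12 S3=35 blocked=[]
Op 4: conn=62 S1=35 S2=12 S3=35 blocked=[]
Op 5: conn=53 S1=35 S2=3 S3=35 blocked=[]
Op 6: conn=73 S1=35 S2=3 S3=35 blocked=[]
Op 7: conn=99 S1=35 S2=3 S3=35 blocked=[]
Op 8: conn=90 S1=26 S2=3 S3=35 blocked=[]
Op 9: conn=81 S1=26 S2=3 S3=26 blocked=[]
Op 10: conn=76 S1=21 S2=3 S3=26 blocked=[]
Op 11: conn=105 S1=21 S2=3 S3=26 blocked=[]
Op 12: conn=85 S1=1 S2=3 S3=26 blocked=[]
Op 13: conn=78 S1=1 S2=3 S3=19 blocked=[]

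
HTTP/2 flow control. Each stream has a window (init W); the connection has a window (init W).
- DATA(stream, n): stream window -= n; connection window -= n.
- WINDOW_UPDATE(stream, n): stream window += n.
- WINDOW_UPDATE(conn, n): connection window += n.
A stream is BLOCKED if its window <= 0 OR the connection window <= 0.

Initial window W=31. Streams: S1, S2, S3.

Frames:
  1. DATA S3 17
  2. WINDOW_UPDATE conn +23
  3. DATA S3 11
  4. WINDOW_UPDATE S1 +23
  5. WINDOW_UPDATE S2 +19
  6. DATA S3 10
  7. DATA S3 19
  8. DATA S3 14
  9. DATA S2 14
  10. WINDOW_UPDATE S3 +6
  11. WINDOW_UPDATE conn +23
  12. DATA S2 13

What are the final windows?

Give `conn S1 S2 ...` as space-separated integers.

Answer: -21 54 23 -34

Derivation:
Op 1: conn=14 S1=31 S2=31 S3=14 blocked=[]
Op 2: conn=37 S1=31 S2=31 S3=14 blocked=[]
Op 3: conn=26 S1=31 S2=31 S3=3 blocked=[]
Op 4: conn=26 S1=54 S2=31 S3=3 blocked=[]
Op 5: conn=26 S1=54 S2=50 S3=3 blocked=[]
Op 6: conn=16 S1=54 S2=50 S3=-7 blocked=[3]
Op 7: conn=-3 S1=54 S2=50 S3=-26 blocked=[1, 2, 3]
Op 8: conn=-17 S1=54 S2=50 S3=-40 blocked=[1, 2, 3]
Op 9: conn=-31 S1=54 S2=36 S3=-40 blocked=[1, 2, 3]
Op 10: conn=-31 S1=54 S2=36 S3=-34 blocked=[1, 2, 3]
Op 11: conn=-8 S1=54 S2=36 S3=-34 blocked=[1, 2, 3]
Op 12: conn=-21 S1=54 S2=23 S3=-34 blocked=[1, 2, 3]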